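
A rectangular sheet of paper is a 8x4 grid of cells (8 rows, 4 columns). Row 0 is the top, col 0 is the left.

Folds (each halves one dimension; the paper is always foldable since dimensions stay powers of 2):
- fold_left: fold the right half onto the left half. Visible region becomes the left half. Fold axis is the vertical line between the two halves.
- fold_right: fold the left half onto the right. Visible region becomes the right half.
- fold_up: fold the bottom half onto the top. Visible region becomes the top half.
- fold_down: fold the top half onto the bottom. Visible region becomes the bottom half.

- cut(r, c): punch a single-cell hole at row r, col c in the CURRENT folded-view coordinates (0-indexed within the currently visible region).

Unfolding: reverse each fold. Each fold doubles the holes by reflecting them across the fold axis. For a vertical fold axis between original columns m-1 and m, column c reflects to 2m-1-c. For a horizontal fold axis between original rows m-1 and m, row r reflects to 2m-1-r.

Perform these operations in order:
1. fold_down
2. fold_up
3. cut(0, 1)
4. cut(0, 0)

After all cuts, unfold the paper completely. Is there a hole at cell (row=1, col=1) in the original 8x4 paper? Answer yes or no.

Op 1 fold_down: fold axis h@4; visible region now rows[4,8) x cols[0,4) = 4x4
Op 2 fold_up: fold axis h@6; visible region now rows[4,6) x cols[0,4) = 2x4
Op 3 cut(0, 1): punch at orig (4,1); cuts so far [(4, 1)]; region rows[4,6) x cols[0,4) = 2x4
Op 4 cut(0, 0): punch at orig (4,0); cuts so far [(4, 0), (4, 1)]; region rows[4,6) x cols[0,4) = 2x4
Unfold 1 (reflect across h@6): 4 holes -> [(4, 0), (4, 1), (7, 0), (7, 1)]
Unfold 2 (reflect across h@4): 8 holes -> [(0, 0), (0, 1), (3, 0), (3, 1), (4, 0), (4, 1), (7, 0), (7, 1)]
Holes: [(0, 0), (0, 1), (3, 0), (3, 1), (4, 0), (4, 1), (7, 0), (7, 1)]

Answer: no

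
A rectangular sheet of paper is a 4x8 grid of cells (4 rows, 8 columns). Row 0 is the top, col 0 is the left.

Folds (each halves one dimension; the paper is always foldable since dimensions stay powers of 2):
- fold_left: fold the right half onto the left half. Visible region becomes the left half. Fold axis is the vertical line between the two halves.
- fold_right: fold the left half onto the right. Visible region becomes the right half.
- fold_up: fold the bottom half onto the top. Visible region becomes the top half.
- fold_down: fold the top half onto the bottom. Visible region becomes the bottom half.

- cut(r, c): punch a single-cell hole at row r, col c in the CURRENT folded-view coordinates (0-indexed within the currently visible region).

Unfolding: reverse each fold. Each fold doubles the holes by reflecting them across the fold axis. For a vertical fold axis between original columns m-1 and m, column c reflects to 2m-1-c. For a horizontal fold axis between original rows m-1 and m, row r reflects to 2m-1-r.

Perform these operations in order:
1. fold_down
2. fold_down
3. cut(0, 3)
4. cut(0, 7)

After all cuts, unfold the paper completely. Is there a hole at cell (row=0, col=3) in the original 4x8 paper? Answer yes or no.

Answer: yes

Derivation:
Op 1 fold_down: fold axis h@2; visible region now rows[2,4) x cols[0,8) = 2x8
Op 2 fold_down: fold axis h@3; visible region now rows[3,4) x cols[0,8) = 1x8
Op 3 cut(0, 3): punch at orig (3,3); cuts so far [(3, 3)]; region rows[3,4) x cols[0,8) = 1x8
Op 4 cut(0, 7): punch at orig (3,7); cuts so far [(3, 3), (3, 7)]; region rows[3,4) x cols[0,8) = 1x8
Unfold 1 (reflect across h@3): 4 holes -> [(2, 3), (2, 7), (3, 3), (3, 7)]
Unfold 2 (reflect across h@2): 8 holes -> [(0, 3), (0, 7), (1, 3), (1, 7), (2, 3), (2, 7), (3, 3), (3, 7)]
Holes: [(0, 3), (0, 7), (1, 3), (1, 7), (2, 3), (2, 7), (3, 3), (3, 7)]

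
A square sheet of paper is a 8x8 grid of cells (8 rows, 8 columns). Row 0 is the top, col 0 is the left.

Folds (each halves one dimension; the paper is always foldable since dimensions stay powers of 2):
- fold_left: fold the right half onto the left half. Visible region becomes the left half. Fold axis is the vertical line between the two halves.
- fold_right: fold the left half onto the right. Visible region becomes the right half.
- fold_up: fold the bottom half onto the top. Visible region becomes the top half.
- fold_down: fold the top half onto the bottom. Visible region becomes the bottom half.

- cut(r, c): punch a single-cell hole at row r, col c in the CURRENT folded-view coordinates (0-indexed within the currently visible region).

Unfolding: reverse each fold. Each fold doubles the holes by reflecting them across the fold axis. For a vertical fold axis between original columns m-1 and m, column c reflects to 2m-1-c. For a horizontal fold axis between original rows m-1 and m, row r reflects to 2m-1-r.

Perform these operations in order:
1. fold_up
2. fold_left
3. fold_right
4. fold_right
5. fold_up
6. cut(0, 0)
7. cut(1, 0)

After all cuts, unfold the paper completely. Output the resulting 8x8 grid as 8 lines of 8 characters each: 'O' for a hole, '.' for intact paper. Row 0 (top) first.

Answer: OOOOOOOO
OOOOOOOO
OOOOOOOO
OOOOOOOO
OOOOOOOO
OOOOOOOO
OOOOOOOO
OOOOOOOO

Derivation:
Op 1 fold_up: fold axis h@4; visible region now rows[0,4) x cols[0,8) = 4x8
Op 2 fold_left: fold axis v@4; visible region now rows[0,4) x cols[0,4) = 4x4
Op 3 fold_right: fold axis v@2; visible region now rows[0,4) x cols[2,4) = 4x2
Op 4 fold_right: fold axis v@3; visible region now rows[0,4) x cols[3,4) = 4x1
Op 5 fold_up: fold axis h@2; visible region now rows[0,2) x cols[3,4) = 2x1
Op 6 cut(0, 0): punch at orig (0,3); cuts so far [(0, 3)]; region rows[0,2) x cols[3,4) = 2x1
Op 7 cut(1, 0): punch at orig (1,3); cuts so far [(0, 3), (1, 3)]; region rows[0,2) x cols[3,4) = 2x1
Unfold 1 (reflect across h@2): 4 holes -> [(0, 3), (1, 3), (2, 3), (3, 3)]
Unfold 2 (reflect across v@3): 8 holes -> [(0, 2), (0, 3), (1, 2), (1, 3), (2, 2), (2, 3), (3, 2), (3, 3)]
Unfold 3 (reflect across v@2): 16 holes -> [(0, 0), (0, 1), (0, 2), (0, 3), (1, 0), (1, 1), (1, 2), (1, 3), (2, 0), (2, 1), (2, 2), (2, 3), (3, 0), (3, 1), (3, 2), (3, 3)]
Unfold 4 (reflect across v@4): 32 holes -> [(0, 0), (0, 1), (0, 2), (0, 3), (0, 4), (0, 5), (0, 6), (0, 7), (1, 0), (1, 1), (1, 2), (1, 3), (1, 4), (1, 5), (1, 6), (1, 7), (2, 0), (2, 1), (2, 2), (2, 3), (2, 4), (2, 5), (2, 6), (2, 7), (3, 0), (3, 1), (3, 2), (3, 3), (3, 4), (3, 5), (3, 6), (3, 7)]
Unfold 5 (reflect across h@4): 64 holes -> [(0, 0), (0, 1), (0, 2), (0, 3), (0, 4), (0, 5), (0, 6), (0, 7), (1, 0), (1, 1), (1, 2), (1, 3), (1, 4), (1, 5), (1, 6), (1, 7), (2, 0), (2, 1), (2, 2), (2, 3), (2, 4), (2, 5), (2, 6), (2, 7), (3, 0), (3, 1), (3, 2), (3, 3), (3, 4), (3, 5), (3, 6), (3, 7), (4, 0), (4, 1), (4, 2), (4, 3), (4, 4), (4, 5), (4, 6), (4, 7), (5, 0), (5, 1), (5, 2), (5, 3), (5, 4), (5, 5), (5, 6), (5, 7), (6, 0), (6, 1), (6, 2), (6, 3), (6, 4), (6, 5), (6, 6), (6, 7), (7, 0), (7, 1), (7, 2), (7, 3), (7, 4), (7, 5), (7, 6), (7, 7)]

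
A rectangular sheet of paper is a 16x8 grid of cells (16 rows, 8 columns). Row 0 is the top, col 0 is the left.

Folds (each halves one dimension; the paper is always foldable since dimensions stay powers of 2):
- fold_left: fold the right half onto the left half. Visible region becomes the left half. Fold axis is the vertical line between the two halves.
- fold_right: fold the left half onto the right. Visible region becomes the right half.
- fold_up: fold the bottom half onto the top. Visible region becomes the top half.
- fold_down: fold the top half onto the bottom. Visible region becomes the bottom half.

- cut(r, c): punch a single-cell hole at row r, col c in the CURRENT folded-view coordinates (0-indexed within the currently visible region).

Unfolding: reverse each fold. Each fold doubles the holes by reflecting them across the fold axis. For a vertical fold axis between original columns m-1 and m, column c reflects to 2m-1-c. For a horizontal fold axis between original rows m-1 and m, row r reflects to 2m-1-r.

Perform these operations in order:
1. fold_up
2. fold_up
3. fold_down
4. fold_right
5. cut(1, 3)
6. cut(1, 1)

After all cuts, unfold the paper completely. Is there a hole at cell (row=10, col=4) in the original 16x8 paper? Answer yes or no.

Answer: no

Derivation:
Op 1 fold_up: fold axis h@8; visible region now rows[0,8) x cols[0,8) = 8x8
Op 2 fold_up: fold axis h@4; visible region now rows[0,4) x cols[0,8) = 4x8
Op 3 fold_down: fold axis h@2; visible region now rows[2,4) x cols[0,8) = 2x8
Op 4 fold_right: fold axis v@4; visible region now rows[2,4) x cols[4,8) = 2x4
Op 5 cut(1, 3): punch at orig (3,7); cuts so far [(3, 7)]; region rows[2,4) x cols[4,8) = 2x4
Op 6 cut(1, 1): punch at orig (3,5); cuts so far [(3, 5), (3, 7)]; region rows[2,4) x cols[4,8) = 2x4
Unfold 1 (reflect across v@4): 4 holes -> [(3, 0), (3, 2), (3, 5), (3, 7)]
Unfold 2 (reflect across h@2): 8 holes -> [(0, 0), (0, 2), (0, 5), (0, 7), (3, 0), (3, 2), (3, 5), (3, 7)]
Unfold 3 (reflect across h@4): 16 holes -> [(0, 0), (0, 2), (0, 5), (0, 7), (3, 0), (3, 2), (3, 5), (3, 7), (4, 0), (4, 2), (4, 5), (4, 7), (7, 0), (7, 2), (7, 5), (7, 7)]
Unfold 4 (reflect across h@8): 32 holes -> [(0, 0), (0, 2), (0, 5), (0, 7), (3, 0), (3, 2), (3, 5), (3, 7), (4, 0), (4, 2), (4, 5), (4, 7), (7, 0), (7, 2), (7, 5), (7, 7), (8, 0), (8, 2), (8, 5), (8, 7), (11, 0), (11, 2), (11, 5), (11, 7), (12, 0), (12, 2), (12, 5), (12, 7), (15, 0), (15, 2), (15, 5), (15, 7)]
Holes: [(0, 0), (0, 2), (0, 5), (0, 7), (3, 0), (3, 2), (3, 5), (3, 7), (4, 0), (4, 2), (4, 5), (4, 7), (7, 0), (7, 2), (7, 5), (7, 7), (8, 0), (8, 2), (8, 5), (8, 7), (11, 0), (11, 2), (11, 5), (11, 7), (12, 0), (12, 2), (12, 5), (12, 7), (15, 0), (15, 2), (15, 5), (15, 7)]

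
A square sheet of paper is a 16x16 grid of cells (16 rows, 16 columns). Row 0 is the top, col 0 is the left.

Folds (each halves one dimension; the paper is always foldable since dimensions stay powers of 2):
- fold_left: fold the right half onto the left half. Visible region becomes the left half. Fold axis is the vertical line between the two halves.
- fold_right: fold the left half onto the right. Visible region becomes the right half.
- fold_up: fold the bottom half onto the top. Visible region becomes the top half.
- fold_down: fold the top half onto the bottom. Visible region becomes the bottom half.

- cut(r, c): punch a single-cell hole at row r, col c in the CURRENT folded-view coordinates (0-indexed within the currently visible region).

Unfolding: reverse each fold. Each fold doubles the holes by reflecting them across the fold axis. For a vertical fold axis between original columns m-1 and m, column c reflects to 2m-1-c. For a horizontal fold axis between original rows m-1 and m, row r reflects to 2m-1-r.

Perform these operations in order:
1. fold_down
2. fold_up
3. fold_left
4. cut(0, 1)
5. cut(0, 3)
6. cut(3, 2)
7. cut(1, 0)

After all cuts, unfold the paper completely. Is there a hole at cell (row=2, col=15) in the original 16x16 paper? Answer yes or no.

Op 1 fold_down: fold axis h@8; visible region now rows[8,16) x cols[0,16) = 8x16
Op 2 fold_up: fold axis h@12; visible region now rows[8,12) x cols[0,16) = 4x16
Op 3 fold_left: fold axis v@8; visible region now rows[8,12) x cols[0,8) = 4x8
Op 4 cut(0, 1): punch at orig (8,1); cuts so far [(8, 1)]; region rows[8,12) x cols[0,8) = 4x8
Op 5 cut(0, 3): punch at orig (8,3); cuts so far [(8, 1), (8, 3)]; region rows[8,12) x cols[0,8) = 4x8
Op 6 cut(3, 2): punch at orig (11,2); cuts so far [(8, 1), (8, 3), (11, 2)]; region rows[8,12) x cols[0,8) = 4x8
Op 7 cut(1, 0): punch at orig (9,0); cuts so far [(8, 1), (8, 3), (9, 0), (11, 2)]; region rows[8,12) x cols[0,8) = 4x8
Unfold 1 (reflect across v@8): 8 holes -> [(8, 1), (8, 3), (8, 12), (8, 14), (9, 0), (9, 15), (11, 2), (11, 13)]
Unfold 2 (reflect across h@12): 16 holes -> [(8, 1), (8, 3), (8, 12), (8, 14), (9, 0), (9, 15), (11, 2), (11, 13), (12, 2), (12, 13), (14, 0), (14, 15), (15, 1), (15, 3), (15, 12), (15, 14)]
Unfold 3 (reflect across h@8): 32 holes -> [(0, 1), (0, 3), (0, 12), (0, 14), (1, 0), (1, 15), (3, 2), (3, 13), (4, 2), (4, 13), (6, 0), (6, 15), (7, 1), (7, 3), (7, 12), (7, 14), (8, 1), (8, 3), (8, 12), (8, 14), (9, 0), (9, 15), (11, 2), (11, 13), (12, 2), (12, 13), (14, 0), (14, 15), (15, 1), (15, 3), (15, 12), (15, 14)]
Holes: [(0, 1), (0, 3), (0, 12), (0, 14), (1, 0), (1, 15), (3, 2), (3, 13), (4, 2), (4, 13), (6, 0), (6, 15), (7, 1), (7, 3), (7, 12), (7, 14), (8, 1), (8, 3), (8, 12), (8, 14), (9, 0), (9, 15), (11, 2), (11, 13), (12, 2), (12, 13), (14, 0), (14, 15), (15, 1), (15, 3), (15, 12), (15, 14)]

Answer: no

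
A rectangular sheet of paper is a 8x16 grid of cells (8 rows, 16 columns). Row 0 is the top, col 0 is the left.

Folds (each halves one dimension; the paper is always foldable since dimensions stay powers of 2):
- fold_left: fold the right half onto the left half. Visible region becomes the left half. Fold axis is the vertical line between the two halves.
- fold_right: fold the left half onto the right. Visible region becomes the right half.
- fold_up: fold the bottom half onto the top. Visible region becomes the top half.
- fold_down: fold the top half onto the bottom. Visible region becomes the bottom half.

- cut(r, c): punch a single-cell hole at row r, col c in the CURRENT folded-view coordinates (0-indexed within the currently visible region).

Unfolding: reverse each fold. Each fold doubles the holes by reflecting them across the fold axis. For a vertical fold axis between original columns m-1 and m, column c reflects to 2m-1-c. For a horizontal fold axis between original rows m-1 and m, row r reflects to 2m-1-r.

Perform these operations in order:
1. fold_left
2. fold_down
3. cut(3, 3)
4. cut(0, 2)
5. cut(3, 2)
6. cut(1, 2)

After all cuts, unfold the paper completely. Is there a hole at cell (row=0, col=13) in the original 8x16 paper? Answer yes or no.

Op 1 fold_left: fold axis v@8; visible region now rows[0,8) x cols[0,8) = 8x8
Op 2 fold_down: fold axis h@4; visible region now rows[4,8) x cols[0,8) = 4x8
Op 3 cut(3, 3): punch at orig (7,3); cuts so far [(7, 3)]; region rows[4,8) x cols[0,8) = 4x8
Op 4 cut(0, 2): punch at orig (4,2); cuts so far [(4, 2), (7, 3)]; region rows[4,8) x cols[0,8) = 4x8
Op 5 cut(3, 2): punch at orig (7,2); cuts so far [(4, 2), (7, 2), (7, 3)]; region rows[4,8) x cols[0,8) = 4x8
Op 6 cut(1, 2): punch at orig (5,2); cuts so far [(4, 2), (5, 2), (7, 2), (7, 3)]; region rows[4,8) x cols[0,8) = 4x8
Unfold 1 (reflect across h@4): 8 holes -> [(0, 2), (0, 3), (2, 2), (3, 2), (4, 2), (5, 2), (7, 2), (7, 3)]
Unfold 2 (reflect across v@8): 16 holes -> [(0, 2), (0, 3), (0, 12), (0, 13), (2, 2), (2, 13), (3, 2), (3, 13), (4, 2), (4, 13), (5, 2), (5, 13), (7, 2), (7, 3), (7, 12), (7, 13)]
Holes: [(0, 2), (0, 3), (0, 12), (0, 13), (2, 2), (2, 13), (3, 2), (3, 13), (4, 2), (4, 13), (5, 2), (5, 13), (7, 2), (7, 3), (7, 12), (7, 13)]

Answer: yes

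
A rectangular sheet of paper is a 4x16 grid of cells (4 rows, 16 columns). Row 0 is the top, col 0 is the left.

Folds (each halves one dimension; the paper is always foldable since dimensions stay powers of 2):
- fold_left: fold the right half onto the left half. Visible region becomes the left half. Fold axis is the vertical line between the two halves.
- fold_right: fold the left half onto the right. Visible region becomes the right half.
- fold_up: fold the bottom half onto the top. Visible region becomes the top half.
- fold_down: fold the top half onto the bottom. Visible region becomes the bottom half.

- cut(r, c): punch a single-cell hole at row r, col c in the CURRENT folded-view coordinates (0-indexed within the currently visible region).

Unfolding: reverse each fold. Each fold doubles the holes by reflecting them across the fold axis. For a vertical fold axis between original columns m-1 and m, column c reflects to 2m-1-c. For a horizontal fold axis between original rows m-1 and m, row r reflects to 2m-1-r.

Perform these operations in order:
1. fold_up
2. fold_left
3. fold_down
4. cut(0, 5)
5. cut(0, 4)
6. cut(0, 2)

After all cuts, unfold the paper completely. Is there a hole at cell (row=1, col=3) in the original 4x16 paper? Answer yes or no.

Answer: no

Derivation:
Op 1 fold_up: fold axis h@2; visible region now rows[0,2) x cols[0,16) = 2x16
Op 2 fold_left: fold axis v@8; visible region now rows[0,2) x cols[0,8) = 2x8
Op 3 fold_down: fold axis h@1; visible region now rows[1,2) x cols[0,8) = 1x8
Op 4 cut(0, 5): punch at orig (1,5); cuts so far [(1, 5)]; region rows[1,2) x cols[0,8) = 1x8
Op 5 cut(0, 4): punch at orig (1,4); cuts so far [(1, 4), (1, 5)]; region rows[1,2) x cols[0,8) = 1x8
Op 6 cut(0, 2): punch at orig (1,2); cuts so far [(1, 2), (1, 4), (1, 5)]; region rows[1,2) x cols[0,8) = 1x8
Unfold 1 (reflect across h@1): 6 holes -> [(0, 2), (0, 4), (0, 5), (1, 2), (1, 4), (1, 5)]
Unfold 2 (reflect across v@8): 12 holes -> [(0, 2), (0, 4), (0, 5), (0, 10), (0, 11), (0, 13), (1, 2), (1, 4), (1, 5), (1, 10), (1, 11), (1, 13)]
Unfold 3 (reflect across h@2): 24 holes -> [(0, 2), (0, 4), (0, 5), (0, 10), (0, 11), (0, 13), (1, 2), (1, 4), (1, 5), (1, 10), (1, 11), (1, 13), (2, 2), (2, 4), (2, 5), (2, 10), (2, 11), (2, 13), (3, 2), (3, 4), (3, 5), (3, 10), (3, 11), (3, 13)]
Holes: [(0, 2), (0, 4), (0, 5), (0, 10), (0, 11), (0, 13), (1, 2), (1, 4), (1, 5), (1, 10), (1, 11), (1, 13), (2, 2), (2, 4), (2, 5), (2, 10), (2, 11), (2, 13), (3, 2), (3, 4), (3, 5), (3, 10), (3, 11), (3, 13)]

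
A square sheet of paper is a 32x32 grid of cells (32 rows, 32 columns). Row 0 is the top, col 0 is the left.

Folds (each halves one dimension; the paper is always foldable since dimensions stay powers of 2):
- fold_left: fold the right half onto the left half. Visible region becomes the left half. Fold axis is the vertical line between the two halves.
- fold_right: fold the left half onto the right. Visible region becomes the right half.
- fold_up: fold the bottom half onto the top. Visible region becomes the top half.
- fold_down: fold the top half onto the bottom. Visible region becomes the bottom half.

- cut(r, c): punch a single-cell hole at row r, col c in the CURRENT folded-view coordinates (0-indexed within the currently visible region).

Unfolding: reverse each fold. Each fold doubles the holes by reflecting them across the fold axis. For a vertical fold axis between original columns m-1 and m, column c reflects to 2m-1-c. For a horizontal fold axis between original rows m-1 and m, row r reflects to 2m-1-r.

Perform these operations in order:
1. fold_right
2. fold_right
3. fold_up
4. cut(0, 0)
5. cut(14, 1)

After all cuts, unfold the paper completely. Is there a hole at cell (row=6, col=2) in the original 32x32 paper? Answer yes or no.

Op 1 fold_right: fold axis v@16; visible region now rows[0,32) x cols[16,32) = 32x16
Op 2 fold_right: fold axis v@24; visible region now rows[0,32) x cols[24,32) = 32x8
Op 3 fold_up: fold axis h@16; visible region now rows[0,16) x cols[24,32) = 16x8
Op 4 cut(0, 0): punch at orig (0,24); cuts so far [(0, 24)]; region rows[0,16) x cols[24,32) = 16x8
Op 5 cut(14, 1): punch at orig (14,25); cuts so far [(0, 24), (14, 25)]; region rows[0,16) x cols[24,32) = 16x8
Unfold 1 (reflect across h@16): 4 holes -> [(0, 24), (14, 25), (17, 25), (31, 24)]
Unfold 2 (reflect across v@24): 8 holes -> [(0, 23), (0, 24), (14, 22), (14, 25), (17, 22), (17, 25), (31, 23), (31, 24)]
Unfold 3 (reflect across v@16): 16 holes -> [(0, 7), (0, 8), (0, 23), (0, 24), (14, 6), (14, 9), (14, 22), (14, 25), (17, 6), (17, 9), (17, 22), (17, 25), (31, 7), (31, 8), (31, 23), (31, 24)]
Holes: [(0, 7), (0, 8), (0, 23), (0, 24), (14, 6), (14, 9), (14, 22), (14, 25), (17, 6), (17, 9), (17, 22), (17, 25), (31, 7), (31, 8), (31, 23), (31, 24)]

Answer: no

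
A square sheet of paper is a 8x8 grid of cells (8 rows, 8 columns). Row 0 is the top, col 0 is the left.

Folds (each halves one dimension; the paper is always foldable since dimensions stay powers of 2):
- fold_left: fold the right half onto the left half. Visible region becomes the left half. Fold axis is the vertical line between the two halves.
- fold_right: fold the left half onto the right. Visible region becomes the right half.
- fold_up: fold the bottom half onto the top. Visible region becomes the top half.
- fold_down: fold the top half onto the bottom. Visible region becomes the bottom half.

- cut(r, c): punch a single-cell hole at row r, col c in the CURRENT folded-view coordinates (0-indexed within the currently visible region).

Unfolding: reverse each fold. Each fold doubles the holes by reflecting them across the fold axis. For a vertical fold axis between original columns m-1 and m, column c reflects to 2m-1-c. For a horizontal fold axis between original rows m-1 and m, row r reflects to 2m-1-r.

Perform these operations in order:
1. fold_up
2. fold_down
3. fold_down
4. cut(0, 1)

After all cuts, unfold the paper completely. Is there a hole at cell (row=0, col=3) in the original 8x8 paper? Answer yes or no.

Op 1 fold_up: fold axis h@4; visible region now rows[0,4) x cols[0,8) = 4x8
Op 2 fold_down: fold axis h@2; visible region now rows[2,4) x cols[0,8) = 2x8
Op 3 fold_down: fold axis h@3; visible region now rows[3,4) x cols[0,8) = 1x8
Op 4 cut(0, 1): punch at orig (3,1); cuts so far [(3, 1)]; region rows[3,4) x cols[0,8) = 1x8
Unfold 1 (reflect across h@3): 2 holes -> [(2, 1), (3, 1)]
Unfold 2 (reflect across h@2): 4 holes -> [(0, 1), (1, 1), (2, 1), (3, 1)]
Unfold 3 (reflect across h@4): 8 holes -> [(0, 1), (1, 1), (2, 1), (3, 1), (4, 1), (5, 1), (6, 1), (7, 1)]
Holes: [(0, 1), (1, 1), (2, 1), (3, 1), (4, 1), (5, 1), (6, 1), (7, 1)]

Answer: no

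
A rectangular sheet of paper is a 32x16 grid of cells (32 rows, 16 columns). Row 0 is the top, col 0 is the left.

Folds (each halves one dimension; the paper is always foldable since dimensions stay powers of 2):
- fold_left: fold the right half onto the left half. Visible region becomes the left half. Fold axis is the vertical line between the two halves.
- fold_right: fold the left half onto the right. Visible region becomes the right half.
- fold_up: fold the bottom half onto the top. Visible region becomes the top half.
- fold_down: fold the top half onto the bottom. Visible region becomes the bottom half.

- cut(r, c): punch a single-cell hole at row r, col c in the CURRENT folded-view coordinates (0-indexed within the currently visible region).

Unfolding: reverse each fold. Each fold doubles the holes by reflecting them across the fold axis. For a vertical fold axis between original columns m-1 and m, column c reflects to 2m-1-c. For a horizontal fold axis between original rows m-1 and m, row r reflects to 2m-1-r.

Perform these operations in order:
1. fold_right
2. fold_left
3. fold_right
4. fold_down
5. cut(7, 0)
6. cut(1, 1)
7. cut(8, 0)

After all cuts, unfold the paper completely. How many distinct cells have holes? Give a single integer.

Answer: 48

Derivation:
Op 1 fold_right: fold axis v@8; visible region now rows[0,32) x cols[8,16) = 32x8
Op 2 fold_left: fold axis v@12; visible region now rows[0,32) x cols[8,12) = 32x4
Op 3 fold_right: fold axis v@10; visible region now rows[0,32) x cols[10,12) = 32x2
Op 4 fold_down: fold axis h@16; visible region now rows[16,32) x cols[10,12) = 16x2
Op 5 cut(7, 0): punch at orig (23,10); cuts so far [(23, 10)]; region rows[16,32) x cols[10,12) = 16x2
Op 6 cut(1, 1): punch at orig (17,11); cuts so far [(17, 11), (23, 10)]; region rows[16,32) x cols[10,12) = 16x2
Op 7 cut(8, 0): punch at orig (24,10); cuts so far [(17, 11), (23, 10), (24, 10)]; region rows[16,32) x cols[10,12) = 16x2
Unfold 1 (reflect across h@16): 6 holes -> [(7, 10), (8, 10), (14, 11), (17, 11), (23, 10), (24, 10)]
Unfold 2 (reflect across v@10): 12 holes -> [(7, 9), (7, 10), (8, 9), (8, 10), (14, 8), (14, 11), (17, 8), (17, 11), (23, 9), (23, 10), (24, 9), (24, 10)]
Unfold 3 (reflect across v@12): 24 holes -> [(7, 9), (7, 10), (7, 13), (7, 14), (8, 9), (8, 10), (8, 13), (8, 14), (14, 8), (14, 11), (14, 12), (14, 15), (17, 8), (17, 11), (17, 12), (17, 15), (23, 9), (23, 10), (23, 13), (23, 14), (24, 9), (24, 10), (24, 13), (24, 14)]
Unfold 4 (reflect across v@8): 48 holes -> [(7, 1), (7, 2), (7, 5), (7, 6), (7, 9), (7, 10), (7, 13), (7, 14), (8, 1), (8, 2), (8, 5), (8, 6), (8, 9), (8, 10), (8, 13), (8, 14), (14, 0), (14, 3), (14, 4), (14, 7), (14, 8), (14, 11), (14, 12), (14, 15), (17, 0), (17, 3), (17, 4), (17, 7), (17, 8), (17, 11), (17, 12), (17, 15), (23, 1), (23, 2), (23, 5), (23, 6), (23, 9), (23, 10), (23, 13), (23, 14), (24, 1), (24, 2), (24, 5), (24, 6), (24, 9), (24, 10), (24, 13), (24, 14)]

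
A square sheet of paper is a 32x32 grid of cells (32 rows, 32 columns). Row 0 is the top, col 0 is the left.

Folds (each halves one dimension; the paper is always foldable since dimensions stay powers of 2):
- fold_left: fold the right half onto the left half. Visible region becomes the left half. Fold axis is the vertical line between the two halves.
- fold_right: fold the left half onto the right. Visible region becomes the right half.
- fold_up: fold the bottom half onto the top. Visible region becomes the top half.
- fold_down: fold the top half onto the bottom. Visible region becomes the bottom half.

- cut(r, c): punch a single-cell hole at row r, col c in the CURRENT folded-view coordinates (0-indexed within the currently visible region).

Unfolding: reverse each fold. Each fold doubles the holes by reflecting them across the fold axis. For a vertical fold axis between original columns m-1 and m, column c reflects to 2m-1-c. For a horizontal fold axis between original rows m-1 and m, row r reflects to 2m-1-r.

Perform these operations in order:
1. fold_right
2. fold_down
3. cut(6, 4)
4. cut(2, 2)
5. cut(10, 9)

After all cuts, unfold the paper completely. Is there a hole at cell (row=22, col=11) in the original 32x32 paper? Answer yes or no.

Answer: yes

Derivation:
Op 1 fold_right: fold axis v@16; visible region now rows[0,32) x cols[16,32) = 32x16
Op 2 fold_down: fold axis h@16; visible region now rows[16,32) x cols[16,32) = 16x16
Op 3 cut(6, 4): punch at orig (22,20); cuts so far [(22, 20)]; region rows[16,32) x cols[16,32) = 16x16
Op 4 cut(2, 2): punch at orig (18,18); cuts so far [(18, 18), (22, 20)]; region rows[16,32) x cols[16,32) = 16x16
Op 5 cut(10, 9): punch at orig (26,25); cuts so far [(18, 18), (22, 20), (26, 25)]; region rows[16,32) x cols[16,32) = 16x16
Unfold 1 (reflect across h@16): 6 holes -> [(5, 25), (9, 20), (13, 18), (18, 18), (22, 20), (26, 25)]
Unfold 2 (reflect across v@16): 12 holes -> [(5, 6), (5, 25), (9, 11), (9, 20), (13, 13), (13, 18), (18, 13), (18, 18), (22, 11), (22, 20), (26, 6), (26, 25)]
Holes: [(5, 6), (5, 25), (9, 11), (9, 20), (13, 13), (13, 18), (18, 13), (18, 18), (22, 11), (22, 20), (26, 6), (26, 25)]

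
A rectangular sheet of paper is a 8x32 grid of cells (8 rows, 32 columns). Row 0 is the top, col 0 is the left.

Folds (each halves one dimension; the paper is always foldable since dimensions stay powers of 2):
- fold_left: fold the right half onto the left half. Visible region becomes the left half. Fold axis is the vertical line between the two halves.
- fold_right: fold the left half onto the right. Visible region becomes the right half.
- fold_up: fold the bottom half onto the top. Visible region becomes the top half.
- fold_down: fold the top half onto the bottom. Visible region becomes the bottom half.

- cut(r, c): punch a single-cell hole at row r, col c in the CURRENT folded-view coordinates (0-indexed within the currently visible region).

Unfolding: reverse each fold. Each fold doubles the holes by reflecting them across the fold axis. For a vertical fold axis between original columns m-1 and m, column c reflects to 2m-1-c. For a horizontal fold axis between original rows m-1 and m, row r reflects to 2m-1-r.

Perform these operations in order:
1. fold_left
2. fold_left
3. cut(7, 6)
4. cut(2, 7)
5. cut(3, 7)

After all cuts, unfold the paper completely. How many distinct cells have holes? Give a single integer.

Answer: 12

Derivation:
Op 1 fold_left: fold axis v@16; visible region now rows[0,8) x cols[0,16) = 8x16
Op 2 fold_left: fold axis v@8; visible region now rows[0,8) x cols[0,8) = 8x8
Op 3 cut(7, 6): punch at orig (7,6); cuts so far [(7, 6)]; region rows[0,8) x cols[0,8) = 8x8
Op 4 cut(2, 7): punch at orig (2,7); cuts so far [(2, 7), (7, 6)]; region rows[0,8) x cols[0,8) = 8x8
Op 5 cut(3, 7): punch at orig (3,7); cuts so far [(2, 7), (3, 7), (7, 6)]; region rows[0,8) x cols[0,8) = 8x8
Unfold 1 (reflect across v@8): 6 holes -> [(2, 7), (2, 8), (3, 7), (3, 8), (7, 6), (7, 9)]
Unfold 2 (reflect across v@16): 12 holes -> [(2, 7), (2, 8), (2, 23), (2, 24), (3, 7), (3, 8), (3, 23), (3, 24), (7, 6), (7, 9), (7, 22), (7, 25)]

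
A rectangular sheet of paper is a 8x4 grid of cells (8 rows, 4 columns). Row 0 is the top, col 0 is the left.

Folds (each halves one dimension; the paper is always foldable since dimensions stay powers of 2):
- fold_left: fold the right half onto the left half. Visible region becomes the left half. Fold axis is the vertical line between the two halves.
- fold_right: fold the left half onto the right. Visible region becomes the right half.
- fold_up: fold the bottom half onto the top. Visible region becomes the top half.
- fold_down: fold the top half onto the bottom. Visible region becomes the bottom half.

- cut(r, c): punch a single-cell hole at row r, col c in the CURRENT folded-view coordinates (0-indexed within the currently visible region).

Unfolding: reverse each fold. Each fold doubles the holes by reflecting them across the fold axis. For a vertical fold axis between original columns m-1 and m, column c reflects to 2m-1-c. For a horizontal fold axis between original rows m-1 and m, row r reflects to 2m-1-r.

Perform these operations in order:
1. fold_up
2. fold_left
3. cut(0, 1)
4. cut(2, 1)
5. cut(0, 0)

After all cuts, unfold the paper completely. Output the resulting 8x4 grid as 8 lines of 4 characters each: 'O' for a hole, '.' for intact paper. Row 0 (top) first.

Answer: OOOO
....
.OO.
....
....
.OO.
....
OOOO

Derivation:
Op 1 fold_up: fold axis h@4; visible region now rows[0,4) x cols[0,4) = 4x4
Op 2 fold_left: fold axis v@2; visible region now rows[0,4) x cols[0,2) = 4x2
Op 3 cut(0, 1): punch at orig (0,1); cuts so far [(0, 1)]; region rows[0,4) x cols[0,2) = 4x2
Op 4 cut(2, 1): punch at orig (2,1); cuts so far [(0, 1), (2, 1)]; region rows[0,4) x cols[0,2) = 4x2
Op 5 cut(0, 0): punch at orig (0,0); cuts so far [(0, 0), (0, 1), (2, 1)]; region rows[0,4) x cols[0,2) = 4x2
Unfold 1 (reflect across v@2): 6 holes -> [(0, 0), (0, 1), (0, 2), (0, 3), (2, 1), (2, 2)]
Unfold 2 (reflect across h@4): 12 holes -> [(0, 0), (0, 1), (0, 2), (0, 3), (2, 1), (2, 2), (5, 1), (5, 2), (7, 0), (7, 1), (7, 2), (7, 3)]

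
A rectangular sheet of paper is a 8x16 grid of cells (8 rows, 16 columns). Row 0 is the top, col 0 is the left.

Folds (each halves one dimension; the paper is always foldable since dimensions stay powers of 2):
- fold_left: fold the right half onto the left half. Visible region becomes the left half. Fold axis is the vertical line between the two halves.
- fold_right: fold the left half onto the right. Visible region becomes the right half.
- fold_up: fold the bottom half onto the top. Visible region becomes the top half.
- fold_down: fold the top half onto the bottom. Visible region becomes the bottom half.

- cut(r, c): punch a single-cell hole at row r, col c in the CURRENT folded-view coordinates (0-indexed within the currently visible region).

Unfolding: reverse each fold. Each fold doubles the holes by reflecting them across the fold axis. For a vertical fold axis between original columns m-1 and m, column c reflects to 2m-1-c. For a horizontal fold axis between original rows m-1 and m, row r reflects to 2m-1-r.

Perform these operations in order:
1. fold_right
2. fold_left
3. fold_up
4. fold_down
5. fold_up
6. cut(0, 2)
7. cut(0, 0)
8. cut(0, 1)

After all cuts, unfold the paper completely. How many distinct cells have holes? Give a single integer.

Answer: 96

Derivation:
Op 1 fold_right: fold axis v@8; visible region now rows[0,8) x cols[8,16) = 8x8
Op 2 fold_left: fold axis v@12; visible region now rows[0,8) x cols[8,12) = 8x4
Op 3 fold_up: fold axis h@4; visible region now rows[0,4) x cols[8,12) = 4x4
Op 4 fold_down: fold axis h@2; visible region now rows[2,4) x cols[8,12) = 2x4
Op 5 fold_up: fold axis h@3; visible region now rows[2,3) x cols[8,12) = 1x4
Op 6 cut(0, 2): punch at orig (2,10); cuts so far [(2, 10)]; region rows[2,3) x cols[8,12) = 1x4
Op 7 cut(0, 0): punch at orig (2,8); cuts so far [(2, 8), (2, 10)]; region rows[2,3) x cols[8,12) = 1x4
Op 8 cut(0, 1): punch at orig (2,9); cuts so far [(2, 8), (2, 9), (2, 10)]; region rows[2,3) x cols[8,12) = 1x4
Unfold 1 (reflect across h@3): 6 holes -> [(2, 8), (2, 9), (2, 10), (3, 8), (3, 9), (3, 10)]
Unfold 2 (reflect across h@2): 12 holes -> [(0, 8), (0, 9), (0, 10), (1, 8), (1, 9), (1, 10), (2, 8), (2, 9), (2, 10), (3, 8), (3, 9), (3, 10)]
Unfold 3 (reflect across h@4): 24 holes -> [(0, 8), (0, 9), (0, 10), (1, 8), (1, 9), (1, 10), (2, 8), (2, 9), (2, 10), (3, 8), (3, 9), (3, 10), (4, 8), (4, 9), (4, 10), (5, 8), (5, 9), (5, 10), (6, 8), (6, 9), (6, 10), (7, 8), (7, 9), (7, 10)]
Unfold 4 (reflect across v@12): 48 holes -> [(0, 8), (0, 9), (0, 10), (0, 13), (0, 14), (0, 15), (1, 8), (1, 9), (1, 10), (1, 13), (1, 14), (1, 15), (2, 8), (2, 9), (2, 10), (2, 13), (2, 14), (2, 15), (3, 8), (3, 9), (3, 10), (3, 13), (3, 14), (3, 15), (4, 8), (4, 9), (4, 10), (4, 13), (4, 14), (4, 15), (5, 8), (5, 9), (5, 10), (5, 13), (5, 14), (5, 15), (6, 8), (6, 9), (6, 10), (6, 13), (6, 14), (6, 15), (7, 8), (7, 9), (7, 10), (7, 13), (7, 14), (7, 15)]
Unfold 5 (reflect across v@8): 96 holes -> [(0, 0), (0, 1), (0, 2), (0, 5), (0, 6), (0, 7), (0, 8), (0, 9), (0, 10), (0, 13), (0, 14), (0, 15), (1, 0), (1, 1), (1, 2), (1, 5), (1, 6), (1, 7), (1, 8), (1, 9), (1, 10), (1, 13), (1, 14), (1, 15), (2, 0), (2, 1), (2, 2), (2, 5), (2, 6), (2, 7), (2, 8), (2, 9), (2, 10), (2, 13), (2, 14), (2, 15), (3, 0), (3, 1), (3, 2), (3, 5), (3, 6), (3, 7), (3, 8), (3, 9), (3, 10), (3, 13), (3, 14), (3, 15), (4, 0), (4, 1), (4, 2), (4, 5), (4, 6), (4, 7), (4, 8), (4, 9), (4, 10), (4, 13), (4, 14), (4, 15), (5, 0), (5, 1), (5, 2), (5, 5), (5, 6), (5, 7), (5, 8), (5, 9), (5, 10), (5, 13), (5, 14), (5, 15), (6, 0), (6, 1), (6, 2), (6, 5), (6, 6), (6, 7), (6, 8), (6, 9), (6, 10), (6, 13), (6, 14), (6, 15), (7, 0), (7, 1), (7, 2), (7, 5), (7, 6), (7, 7), (7, 8), (7, 9), (7, 10), (7, 13), (7, 14), (7, 15)]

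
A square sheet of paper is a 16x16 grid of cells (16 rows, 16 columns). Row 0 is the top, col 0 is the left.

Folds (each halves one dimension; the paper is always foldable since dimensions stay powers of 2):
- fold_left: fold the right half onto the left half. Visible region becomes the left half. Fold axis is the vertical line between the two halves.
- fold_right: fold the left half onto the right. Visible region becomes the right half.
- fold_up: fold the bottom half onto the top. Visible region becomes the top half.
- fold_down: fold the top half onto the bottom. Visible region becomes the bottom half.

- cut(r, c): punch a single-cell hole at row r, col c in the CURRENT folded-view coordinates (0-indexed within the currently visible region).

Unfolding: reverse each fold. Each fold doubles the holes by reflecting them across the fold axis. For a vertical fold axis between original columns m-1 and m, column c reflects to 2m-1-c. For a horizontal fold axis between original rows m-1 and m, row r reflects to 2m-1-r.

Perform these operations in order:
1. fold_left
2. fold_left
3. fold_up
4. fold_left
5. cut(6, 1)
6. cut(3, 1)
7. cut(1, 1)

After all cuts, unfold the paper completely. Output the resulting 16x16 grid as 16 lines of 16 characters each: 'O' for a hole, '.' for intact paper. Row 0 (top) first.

Answer: ................
.OO..OO..OO..OO.
................
.OO..OO..OO..OO.
................
................
.OO..OO..OO..OO.
................
................
.OO..OO..OO..OO.
................
................
.OO..OO..OO..OO.
................
.OO..OO..OO..OO.
................

Derivation:
Op 1 fold_left: fold axis v@8; visible region now rows[0,16) x cols[0,8) = 16x8
Op 2 fold_left: fold axis v@4; visible region now rows[0,16) x cols[0,4) = 16x4
Op 3 fold_up: fold axis h@8; visible region now rows[0,8) x cols[0,4) = 8x4
Op 4 fold_left: fold axis v@2; visible region now rows[0,8) x cols[0,2) = 8x2
Op 5 cut(6, 1): punch at orig (6,1); cuts so far [(6, 1)]; region rows[0,8) x cols[0,2) = 8x2
Op 6 cut(3, 1): punch at orig (3,1); cuts so far [(3, 1), (6, 1)]; region rows[0,8) x cols[0,2) = 8x2
Op 7 cut(1, 1): punch at orig (1,1); cuts so far [(1, 1), (3, 1), (6, 1)]; region rows[0,8) x cols[0,2) = 8x2
Unfold 1 (reflect across v@2): 6 holes -> [(1, 1), (1, 2), (3, 1), (3, 2), (6, 1), (6, 2)]
Unfold 2 (reflect across h@8): 12 holes -> [(1, 1), (1, 2), (3, 1), (3, 2), (6, 1), (6, 2), (9, 1), (9, 2), (12, 1), (12, 2), (14, 1), (14, 2)]
Unfold 3 (reflect across v@4): 24 holes -> [(1, 1), (1, 2), (1, 5), (1, 6), (3, 1), (3, 2), (3, 5), (3, 6), (6, 1), (6, 2), (6, 5), (6, 6), (9, 1), (9, 2), (9, 5), (9, 6), (12, 1), (12, 2), (12, 5), (12, 6), (14, 1), (14, 2), (14, 5), (14, 6)]
Unfold 4 (reflect across v@8): 48 holes -> [(1, 1), (1, 2), (1, 5), (1, 6), (1, 9), (1, 10), (1, 13), (1, 14), (3, 1), (3, 2), (3, 5), (3, 6), (3, 9), (3, 10), (3, 13), (3, 14), (6, 1), (6, 2), (6, 5), (6, 6), (6, 9), (6, 10), (6, 13), (6, 14), (9, 1), (9, 2), (9, 5), (9, 6), (9, 9), (9, 10), (9, 13), (9, 14), (12, 1), (12, 2), (12, 5), (12, 6), (12, 9), (12, 10), (12, 13), (12, 14), (14, 1), (14, 2), (14, 5), (14, 6), (14, 9), (14, 10), (14, 13), (14, 14)]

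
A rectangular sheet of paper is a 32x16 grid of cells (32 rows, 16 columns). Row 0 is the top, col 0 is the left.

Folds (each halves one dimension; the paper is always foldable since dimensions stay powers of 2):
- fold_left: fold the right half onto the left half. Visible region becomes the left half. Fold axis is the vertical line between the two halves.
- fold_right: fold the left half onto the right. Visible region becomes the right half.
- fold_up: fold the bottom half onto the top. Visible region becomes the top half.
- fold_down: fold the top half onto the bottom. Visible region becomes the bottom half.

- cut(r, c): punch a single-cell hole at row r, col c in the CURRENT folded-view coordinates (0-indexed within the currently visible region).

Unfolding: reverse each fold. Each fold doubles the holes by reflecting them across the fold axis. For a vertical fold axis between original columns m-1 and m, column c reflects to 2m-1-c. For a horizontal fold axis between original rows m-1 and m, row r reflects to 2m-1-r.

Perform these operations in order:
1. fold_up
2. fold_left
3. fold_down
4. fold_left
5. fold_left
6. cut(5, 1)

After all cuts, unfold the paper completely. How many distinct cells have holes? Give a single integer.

Answer: 32

Derivation:
Op 1 fold_up: fold axis h@16; visible region now rows[0,16) x cols[0,16) = 16x16
Op 2 fold_left: fold axis v@8; visible region now rows[0,16) x cols[0,8) = 16x8
Op 3 fold_down: fold axis h@8; visible region now rows[8,16) x cols[0,8) = 8x8
Op 4 fold_left: fold axis v@4; visible region now rows[8,16) x cols[0,4) = 8x4
Op 5 fold_left: fold axis v@2; visible region now rows[8,16) x cols[0,2) = 8x2
Op 6 cut(5, 1): punch at orig (13,1); cuts so far [(13, 1)]; region rows[8,16) x cols[0,2) = 8x2
Unfold 1 (reflect across v@2): 2 holes -> [(13, 1), (13, 2)]
Unfold 2 (reflect across v@4): 4 holes -> [(13, 1), (13, 2), (13, 5), (13, 6)]
Unfold 3 (reflect across h@8): 8 holes -> [(2, 1), (2, 2), (2, 5), (2, 6), (13, 1), (13, 2), (13, 5), (13, 6)]
Unfold 4 (reflect across v@8): 16 holes -> [(2, 1), (2, 2), (2, 5), (2, 6), (2, 9), (2, 10), (2, 13), (2, 14), (13, 1), (13, 2), (13, 5), (13, 6), (13, 9), (13, 10), (13, 13), (13, 14)]
Unfold 5 (reflect across h@16): 32 holes -> [(2, 1), (2, 2), (2, 5), (2, 6), (2, 9), (2, 10), (2, 13), (2, 14), (13, 1), (13, 2), (13, 5), (13, 6), (13, 9), (13, 10), (13, 13), (13, 14), (18, 1), (18, 2), (18, 5), (18, 6), (18, 9), (18, 10), (18, 13), (18, 14), (29, 1), (29, 2), (29, 5), (29, 6), (29, 9), (29, 10), (29, 13), (29, 14)]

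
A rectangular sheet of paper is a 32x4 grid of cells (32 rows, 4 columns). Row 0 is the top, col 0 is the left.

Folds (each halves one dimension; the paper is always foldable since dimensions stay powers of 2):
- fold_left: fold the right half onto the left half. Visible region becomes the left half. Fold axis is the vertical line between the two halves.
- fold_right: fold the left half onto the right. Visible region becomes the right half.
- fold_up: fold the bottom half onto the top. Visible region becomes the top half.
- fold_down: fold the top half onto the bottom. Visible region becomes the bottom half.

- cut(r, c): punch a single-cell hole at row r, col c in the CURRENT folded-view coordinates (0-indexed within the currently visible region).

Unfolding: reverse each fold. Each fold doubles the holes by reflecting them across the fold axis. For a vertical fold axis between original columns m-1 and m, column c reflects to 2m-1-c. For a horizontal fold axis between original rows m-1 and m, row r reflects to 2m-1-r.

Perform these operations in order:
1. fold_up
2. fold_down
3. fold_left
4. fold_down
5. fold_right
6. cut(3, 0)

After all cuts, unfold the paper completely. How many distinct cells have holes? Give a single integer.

Op 1 fold_up: fold axis h@16; visible region now rows[0,16) x cols[0,4) = 16x4
Op 2 fold_down: fold axis h@8; visible region now rows[8,16) x cols[0,4) = 8x4
Op 3 fold_left: fold axis v@2; visible region now rows[8,16) x cols[0,2) = 8x2
Op 4 fold_down: fold axis h@12; visible region now rows[12,16) x cols[0,2) = 4x2
Op 5 fold_right: fold axis v@1; visible region now rows[12,16) x cols[1,2) = 4x1
Op 6 cut(3, 0): punch at orig (15,1); cuts so far [(15, 1)]; region rows[12,16) x cols[1,2) = 4x1
Unfold 1 (reflect across v@1): 2 holes -> [(15, 0), (15, 1)]
Unfold 2 (reflect across h@12): 4 holes -> [(8, 0), (8, 1), (15, 0), (15, 1)]
Unfold 3 (reflect across v@2): 8 holes -> [(8, 0), (8, 1), (8, 2), (8, 3), (15, 0), (15, 1), (15, 2), (15, 3)]
Unfold 4 (reflect across h@8): 16 holes -> [(0, 0), (0, 1), (0, 2), (0, 3), (7, 0), (7, 1), (7, 2), (7, 3), (8, 0), (8, 1), (8, 2), (8, 3), (15, 0), (15, 1), (15, 2), (15, 3)]
Unfold 5 (reflect across h@16): 32 holes -> [(0, 0), (0, 1), (0, 2), (0, 3), (7, 0), (7, 1), (7, 2), (7, 3), (8, 0), (8, 1), (8, 2), (8, 3), (15, 0), (15, 1), (15, 2), (15, 3), (16, 0), (16, 1), (16, 2), (16, 3), (23, 0), (23, 1), (23, 2), (23, 3), (24, 0), (24, 1), (24, 2), (24, 3), (31, 0), (31, 1), (31, 2), (31, 3)]

Answer: 32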